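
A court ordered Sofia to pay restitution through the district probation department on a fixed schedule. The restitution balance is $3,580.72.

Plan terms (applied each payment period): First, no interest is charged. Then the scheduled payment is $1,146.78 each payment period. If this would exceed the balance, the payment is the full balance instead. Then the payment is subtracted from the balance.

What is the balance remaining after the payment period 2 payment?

Payment period 1: opening $3,580.72; payment $1,146.78; balance $2,433.94
Payment period 2: opening $2,433.94; payment $1,146.78; balance $1,287.16

$1,287.16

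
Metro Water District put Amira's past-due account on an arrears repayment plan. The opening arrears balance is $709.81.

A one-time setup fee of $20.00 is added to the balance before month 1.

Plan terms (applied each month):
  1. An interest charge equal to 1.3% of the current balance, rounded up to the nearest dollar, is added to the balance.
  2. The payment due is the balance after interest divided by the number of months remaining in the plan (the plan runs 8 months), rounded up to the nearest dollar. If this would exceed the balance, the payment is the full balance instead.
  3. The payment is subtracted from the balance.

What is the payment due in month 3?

$95.00

# | Opening | Interest | Payment | End bal
1 | $729.81 | $10.00 | $93.00 | $646.81
2 | $646.81 | $9.00 | $94.00 | $561.81
3 | $561.81 | $8.00 | $95.00 | $474.81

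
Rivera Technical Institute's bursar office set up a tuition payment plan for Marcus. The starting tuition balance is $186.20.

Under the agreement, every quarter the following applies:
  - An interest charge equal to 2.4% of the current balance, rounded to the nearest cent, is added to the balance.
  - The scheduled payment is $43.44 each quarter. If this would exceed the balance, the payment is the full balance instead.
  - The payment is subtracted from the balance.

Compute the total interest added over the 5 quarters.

Quarter 1: $186.20 +$4.47 interest = $190.67; pay $43.44 → $147.23
Quarter 2: $147.23 +$3.53 interest = $150.76; pay $43.44 → $107.32
Quarter 3: $107.32 +$2.58 interest = $109.90; pay $43.44 → $66.46
Quarter 4: $66.46 +$1.60 interest = $68.06; pay $43.44 → $24.62
Quarter 5: $24.62 +$0.59 interest = $25.21; pay $25.21 → $0.00
Total interest: $4.47 + $3.53 + $2.58 + $1.60 + $0.59 = $12.77

$12.77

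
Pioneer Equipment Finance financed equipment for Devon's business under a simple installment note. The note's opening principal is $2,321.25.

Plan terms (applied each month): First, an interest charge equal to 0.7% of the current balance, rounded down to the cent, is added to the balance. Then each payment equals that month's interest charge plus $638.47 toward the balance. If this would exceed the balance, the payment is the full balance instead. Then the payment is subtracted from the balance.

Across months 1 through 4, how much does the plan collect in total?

$2,359.41

# | Opening | Interest | Payment | End bal
1 | $2,321.25 | $16.24 | $654.71 | $1,682.78
2 | $1,682.78 | $11.77 | $650.24 | $1,044.31
3 | $1,044.31 | $7.31 | $645.78 | $405.84
4 | $405.84 | $2.84 | $408.68 | $0.00
Total paid: $2,359.41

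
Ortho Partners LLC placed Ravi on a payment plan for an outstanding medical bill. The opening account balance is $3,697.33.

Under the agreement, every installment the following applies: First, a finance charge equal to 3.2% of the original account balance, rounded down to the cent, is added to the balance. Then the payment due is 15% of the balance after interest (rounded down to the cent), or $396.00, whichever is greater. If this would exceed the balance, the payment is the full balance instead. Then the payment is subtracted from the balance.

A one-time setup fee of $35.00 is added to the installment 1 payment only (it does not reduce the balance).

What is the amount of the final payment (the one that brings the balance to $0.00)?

# | Opening | Interest | Payment | Fee | End bal
1 | $3,697.33 | $118.31 | $572.34 | $35.00 | $3,243.30
2 | $3,243.30 | $118.31 | $504.24 | — | $2,857.37
3 | $2,857.37 | $118.31 | $446.35 | — | $2,529.33
4 | $2,529.33 | $118.31 | $397.14 | — | $2,250.50
5 | $2,250.50 | $118.31 | $396.00 | — | $1,972.81
6 | $1,972.81 | $118.31 | $396.00 | — | $1,695.12
7 | $1,695.12 | $118.31 | $396.00 | — | $1,417.43
8 | $1,417.43 | $118.31 | $396.00 | — | $1,139.74
9 | $1,139.74 | $118.31 | $396.00 | — | $862.05
10 | $862.05 | $118.31 | $396.00 | — | $584.36
11 | $584.36 | $118.31 | $396.00 | — | $306.67
12 | $306.67 | $118.31 | $396.00 | — | $28.98
13 | $28.98 | $118.31 | $147.29 | — | $0.00

$147.29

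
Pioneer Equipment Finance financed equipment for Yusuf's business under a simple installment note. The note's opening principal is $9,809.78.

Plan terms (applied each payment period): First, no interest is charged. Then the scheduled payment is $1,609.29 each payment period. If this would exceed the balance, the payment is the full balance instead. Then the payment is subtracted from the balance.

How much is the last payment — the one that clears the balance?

$154.04

Payment period 1: $9,809.78 − $1,609.29 → $8,200.49
Payment period 2: $8,200.49 − $1,609.29 → $6,591.20
Payment period 3: $6,591.20 − $1,609.29 → $4,981.91
Payment period 4: $4,981.91 − $1,609.29 → $3,372.62
Payment period 5: $3,372.62 − $1,609.29 → $1,763.33
Payment period 6: $1,763.33 − $1,609.29 → $154.04
Payment period 7: $154.04 − $154.04 → $0.00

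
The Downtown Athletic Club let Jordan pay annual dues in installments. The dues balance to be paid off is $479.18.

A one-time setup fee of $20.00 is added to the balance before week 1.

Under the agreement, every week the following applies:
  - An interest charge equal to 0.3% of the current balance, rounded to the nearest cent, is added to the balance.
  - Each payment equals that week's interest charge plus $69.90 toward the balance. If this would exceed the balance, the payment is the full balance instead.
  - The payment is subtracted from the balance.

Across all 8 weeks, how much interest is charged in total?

$6.12

# | Opening | Interest | Payment | End bal
1 | $499.18 | $1.50 | $71.40 | $429.28
2 | $429.28 | $1.29 | $71.19 | $359.38
3 | $359.38 | $1.08 | $70.98 | $289.48
4 | $289.48 | $0.87 | $70.77 | $219.58
5 | $219.58 | $0.66 | $70.56 | $149.68
6 | $149.68 | $0.45 | $70.35 | $79.78
7 | $79.78 | $0.24 | $70.14 | $9.88
8 | $9.88 | $0.03 | $9.91 | $0.00
Total interest: $1.50 + $1.29 + $1.08 + $0.87 + $0.66 + $0.45 + $0.24 + $0.03 = $6.12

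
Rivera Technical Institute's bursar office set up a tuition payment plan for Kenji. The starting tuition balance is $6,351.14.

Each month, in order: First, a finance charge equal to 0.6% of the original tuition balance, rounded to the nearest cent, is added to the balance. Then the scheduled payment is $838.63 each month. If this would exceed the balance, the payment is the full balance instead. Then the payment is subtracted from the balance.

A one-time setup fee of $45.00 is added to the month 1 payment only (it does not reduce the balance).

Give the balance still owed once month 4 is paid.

# | Opening | Interest | Payment | Fee | End bal
1 | $6,351.14 | $38.11 | $838.63 | $45.00 | $5,550.62
2 | $5,550.62 | $38.11 | $838.63 | — | $4,750.10
3 | $4,750.10 | $38.11 | $838.63 | — | $3,949.58
4 | $3,949.58 | $38.11 | $838.63 | — | $3,149.06

$3,149.06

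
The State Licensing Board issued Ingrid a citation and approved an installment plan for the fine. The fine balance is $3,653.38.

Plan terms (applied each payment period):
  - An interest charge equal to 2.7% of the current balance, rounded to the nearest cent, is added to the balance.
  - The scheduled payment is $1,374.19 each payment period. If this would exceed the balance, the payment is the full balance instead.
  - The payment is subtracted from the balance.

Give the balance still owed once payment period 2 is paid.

$1,067.84

Payment period 1: $3,653.38 +$98.64 interest = $3,752.02; pay $1,374.19 → $2,377.83
Payment period 2: $2,377.83 +$64.20 interest = $2,442.03; pay $1,374.19 → $1,067.84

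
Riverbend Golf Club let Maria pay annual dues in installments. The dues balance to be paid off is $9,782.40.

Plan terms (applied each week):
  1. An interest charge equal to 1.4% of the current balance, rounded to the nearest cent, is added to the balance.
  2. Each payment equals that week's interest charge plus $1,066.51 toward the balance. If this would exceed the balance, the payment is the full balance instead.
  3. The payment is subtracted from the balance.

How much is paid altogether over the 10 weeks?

$10,480.03

Week 1: opening $9,782.40; interest $136.95 → $9,919.35; payment $1,203.46; balance $8,715.89
Week 2: opening $8,715.89; interest $122.02 → $8,837.91; payment $1,188.53; balance $7,649.38
Week 3: opening $7,649.38; interest $107.09 → $7,756.47; payment $1,173.60; balance $6,582.87
Week 4: opening $6,582.87; interest $92.16 → $6,675.03; payment $1,158.67; balance $5,516.36
Week 5: opening $5,516.36; interest $77.23 → $5,593.59; payment $1,143.74; balance $4,449.85
Week 6: opening $4,449.85; interest $62.30 → $4,512.15; payment $1,128.81; balance $3,383.34
Week 7: opening $3,383.34; interest $47.37 → $3,430.71; payment $1,113.88; balance $2,316.83
Week 8: opening $2,316.83; interest $32.44 → $2,349.27; payment $1,098.95; balance $1,250.32
Week 9: opening $1,250.32; interest $17.50 → $1,267.82; payment $1,084.01; balance $183.81
Week 10: opening $183.81; interest $2.57 → $186.38; payment $186.38; balance $0.00
Total paid: $10,480.03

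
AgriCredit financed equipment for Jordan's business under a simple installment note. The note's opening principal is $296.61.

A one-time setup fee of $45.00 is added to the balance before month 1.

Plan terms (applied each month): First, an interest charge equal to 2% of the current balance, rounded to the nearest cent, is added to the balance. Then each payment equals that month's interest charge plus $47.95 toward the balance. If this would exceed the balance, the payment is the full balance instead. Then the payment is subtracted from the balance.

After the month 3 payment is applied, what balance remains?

$197.76

# | Opening | Interest | Payment | End bal
1 | $341.61 | $6.83 | $54.78 | $293.66
2 | $293.66 | $5.87 | $53.82 | $245.71
3 | $245.71 | $4.91 | $52.86 | $197.76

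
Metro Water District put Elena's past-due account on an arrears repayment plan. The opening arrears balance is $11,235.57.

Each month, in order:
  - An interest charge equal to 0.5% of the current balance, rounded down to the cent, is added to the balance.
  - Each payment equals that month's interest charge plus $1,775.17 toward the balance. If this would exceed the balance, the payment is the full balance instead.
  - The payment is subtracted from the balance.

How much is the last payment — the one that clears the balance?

# | Opening | Interest | Payment | End bal
1 | $11,235.57 | $56.17 | $1,831.34 | $9,460.40
2 | $9,460.40 | $47.30 | $1,822.47 | $7,685.23
3 | $7,685.23 | $38.42 | $1,813.59 | $5,910.06
4 | $5,910.06 | $29.55 | $1,804.72 | $4,134.89
5 | $4,134.89 | $20.67 | $1,795.84 | $2,359.72
6 | $2,359.72 | $11.79 | $1,786.96 | $584.55
7 | $584.55 | $2.92 | $587.47 | $0.00

$587.47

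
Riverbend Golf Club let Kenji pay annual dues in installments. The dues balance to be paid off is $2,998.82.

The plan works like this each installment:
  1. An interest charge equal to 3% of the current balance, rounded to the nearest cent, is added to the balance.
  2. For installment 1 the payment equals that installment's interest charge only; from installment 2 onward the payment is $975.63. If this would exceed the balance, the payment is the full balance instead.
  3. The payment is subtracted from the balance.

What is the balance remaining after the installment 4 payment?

Installment 1: $2,998.82 +$89.96 interest = $3,088.78; pay $89.96 → $2,998.82
Installment 2: $2,998.82 +$89.96 interest = $3,088.78; pay $975.63 → $2,113.15
Installment 3: $2,113.15 +$63.39 interest = $2,176.54; pay $975.63 → $1,200.91
Installment 4: $1,200.91 +$36.03 interest = $1,236.94; pay $975.63 → $261.31

$261.31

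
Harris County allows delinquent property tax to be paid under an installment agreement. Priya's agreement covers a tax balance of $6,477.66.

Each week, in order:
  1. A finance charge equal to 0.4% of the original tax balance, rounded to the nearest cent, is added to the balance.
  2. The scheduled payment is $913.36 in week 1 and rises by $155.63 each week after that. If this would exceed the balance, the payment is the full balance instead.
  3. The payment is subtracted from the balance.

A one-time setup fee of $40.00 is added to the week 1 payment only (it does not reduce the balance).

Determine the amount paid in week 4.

$1,380.25

# | Opening | Interest | Payment | Fee | End bal
1 | $6,477.66 | $25.91 | $913.36 | $40.00 | $5,590.21
2 | $5,590.21 | $25.91 | $1,068.99 | — | $4,547.13
3 | $4,547.13 | $25.91 | $1,224.62 | — | $3,348.42
4 | $3,348.42 | $25.91 | $1,380.25 | — | $1,994.08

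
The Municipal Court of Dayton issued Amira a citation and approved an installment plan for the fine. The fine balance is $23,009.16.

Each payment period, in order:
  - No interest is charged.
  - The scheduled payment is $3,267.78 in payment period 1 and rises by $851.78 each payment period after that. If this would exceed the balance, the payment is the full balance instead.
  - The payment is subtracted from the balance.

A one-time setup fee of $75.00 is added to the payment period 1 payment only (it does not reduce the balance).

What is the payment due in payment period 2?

$4,119.56

Payment period 1: $23,009.16 − $3,267.78 (+ $75.00 fee) → $19,741.38
Payment period 2: $19,741.38 − $4,119.56 → $15,621.82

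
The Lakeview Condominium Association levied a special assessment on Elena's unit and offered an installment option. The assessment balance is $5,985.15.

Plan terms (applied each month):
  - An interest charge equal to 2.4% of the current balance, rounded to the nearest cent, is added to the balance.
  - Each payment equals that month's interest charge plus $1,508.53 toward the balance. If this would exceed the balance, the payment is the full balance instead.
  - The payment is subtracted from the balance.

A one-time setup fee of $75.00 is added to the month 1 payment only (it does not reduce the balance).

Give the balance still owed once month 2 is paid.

$2,968.09

Month 1: $5,985.15 +$143.64 interest = $6,128.79; pay $1,652.17 (+ $75.00 fee) → $4,476.62
Month 2: $4,476.62 +$107.44 interest = $4,584.06; pay $1,615.97 → $2,968.09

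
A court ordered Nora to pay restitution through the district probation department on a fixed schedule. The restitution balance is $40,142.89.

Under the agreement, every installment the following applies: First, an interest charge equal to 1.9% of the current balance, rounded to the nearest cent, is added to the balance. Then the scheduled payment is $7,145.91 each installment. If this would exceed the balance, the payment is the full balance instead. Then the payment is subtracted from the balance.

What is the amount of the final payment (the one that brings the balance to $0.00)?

$7,123.67

# | Opening | Interest | Payment | End bal
1 | $40,142.89 | $762.71 | $7,145.91 | $33,759.69
2 | $33,759.69 | $641.43 | $7,145.91 | $27,255.21
3 | $27,255.21 | $517.85 | $7,145.91 | $20,627.15
4 | $20,627.15 | $391.92 | $7,145.91 | $13,873.16
5 | $13,873.16 | $263.59 | $7,145.91 | $6,990.84
6 | $6,990.84 | $132.83 | $7,123.67 | $0.00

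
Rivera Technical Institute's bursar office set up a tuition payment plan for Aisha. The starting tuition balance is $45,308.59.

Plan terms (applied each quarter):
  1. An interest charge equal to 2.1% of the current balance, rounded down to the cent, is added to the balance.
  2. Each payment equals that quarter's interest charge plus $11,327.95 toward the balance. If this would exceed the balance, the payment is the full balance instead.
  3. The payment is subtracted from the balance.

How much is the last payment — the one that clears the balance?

# | Opening | Interest | Payment | End bal
1 | $45,308.59 | $951.48 | $12,279.43 | $33,980.64
2 | $33,980.64 | $713.59 | $12,041.54 | $22,652.69
3 | $22,652.69 | $475.70 | $11,803.65 | $11,324.74
4 | $11,324.74 | $237.81 | $11,562.55 | $0.00

$11,562.55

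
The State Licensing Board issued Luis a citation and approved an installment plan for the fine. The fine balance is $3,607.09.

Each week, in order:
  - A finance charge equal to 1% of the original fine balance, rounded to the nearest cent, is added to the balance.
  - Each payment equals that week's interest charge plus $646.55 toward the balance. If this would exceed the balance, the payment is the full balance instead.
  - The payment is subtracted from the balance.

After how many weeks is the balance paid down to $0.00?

Week 1: opening $3,607.09; interest $36.07 → $3,643.16; payment $682.62; balance $2,960.54
Week 2: opening $2,960.54; interest $36.07 → $2,996.61; payment $682.62; balance $2,313.99
Week 3: opening $2,313.99; interest $36.07 → $2,350.06; payment $682.62; balance $1,667.44
Week 4: opening $1,667.44; interest $36.07 → $1,703.51; payment $682.62; balance $1,020.89
Week 5: opening $1,020.89; interest $36.07 → $1,056.96; payment $682.62; balance $374.34
Week 6: opening $374.34; interest $36.07 → $410.41; payment $410.41; balance $0.00
Balance reaches $0.00 in week 6.

6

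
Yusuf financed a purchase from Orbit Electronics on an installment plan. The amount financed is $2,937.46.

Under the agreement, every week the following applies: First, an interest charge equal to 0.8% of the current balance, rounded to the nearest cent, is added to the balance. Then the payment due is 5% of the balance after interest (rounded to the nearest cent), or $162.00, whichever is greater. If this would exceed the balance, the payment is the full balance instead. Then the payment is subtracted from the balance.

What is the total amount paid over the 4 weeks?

Week 1: $2,937.46 +$23.50 interest = $2,960.96; pay $162.00 → $2,798.96
Week 2: $2,798.96 +$22.39 interest = $2,821.35; pay $162.00 → $2,659.35
Week 3: $2,659.35 +$21.27 interest = $2,680.62; pay $162.00 → $2,518.62
Week 4: $2,518.62 +$20.15 interest = $2,538.77; pay $162.00 → $2,376.77
Total paid: $648.00

$648.00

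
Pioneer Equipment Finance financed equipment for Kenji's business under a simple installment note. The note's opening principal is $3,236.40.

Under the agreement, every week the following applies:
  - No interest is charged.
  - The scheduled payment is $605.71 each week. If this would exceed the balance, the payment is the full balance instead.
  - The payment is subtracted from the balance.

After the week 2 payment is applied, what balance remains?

Week 1: opening $3,236.40; payment $605.71; balance $2,630.69
Week 2: opening $2,630.69; payment $605.71; balance $2,024.98

$2,024.98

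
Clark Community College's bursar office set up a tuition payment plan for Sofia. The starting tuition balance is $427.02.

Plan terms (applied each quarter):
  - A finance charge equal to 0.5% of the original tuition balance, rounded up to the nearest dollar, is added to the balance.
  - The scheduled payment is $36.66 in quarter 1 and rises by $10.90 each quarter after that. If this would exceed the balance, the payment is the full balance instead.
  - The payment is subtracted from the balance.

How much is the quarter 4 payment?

$69.36

Quarter 1: opening $427.02; interest $3.00 → $430.02; payment $36.66; balance $393.36
Quarter 2: opening $393.36; interest $3.00 → $396.36; payment $47.56; balance $348.80
Quarter 3: opening $348.80; interest $3.00 → $351.80; payment $58.46; balance $293.34
Quarter 4: opening $293.34; interest $3.00 → $296.34; payment $69.36; balance $226.98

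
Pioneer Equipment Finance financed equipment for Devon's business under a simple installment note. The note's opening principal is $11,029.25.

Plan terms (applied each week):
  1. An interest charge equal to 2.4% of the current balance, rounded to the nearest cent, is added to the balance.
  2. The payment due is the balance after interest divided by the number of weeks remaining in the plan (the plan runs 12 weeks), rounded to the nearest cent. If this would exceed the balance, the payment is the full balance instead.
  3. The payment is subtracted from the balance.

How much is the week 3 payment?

Week 1: $11,029.25 +$264.70 interest = $11,293.95; pay $941.16 → $10,352.79
Week 2: $10,352.79 +$248.47 interest = $10,601.26; pay $963.75 → $9,637.51
Week 3: $9,637.51 +$231.30 interest = $9,868.81; pay $986.88 → $8,881.93

$986.88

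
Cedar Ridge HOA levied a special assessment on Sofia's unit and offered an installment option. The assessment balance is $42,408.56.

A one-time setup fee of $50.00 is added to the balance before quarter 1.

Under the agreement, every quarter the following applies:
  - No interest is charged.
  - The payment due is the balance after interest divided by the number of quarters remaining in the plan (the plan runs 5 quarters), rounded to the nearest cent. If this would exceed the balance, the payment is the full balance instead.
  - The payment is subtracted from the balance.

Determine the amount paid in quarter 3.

$8,491.71

Quarter 1: $42,458.56 − $8,491.71 → $33,966.85
Quarter 2: $33,966.85 − $8,491.71 → $25,475.14
Quarter 3: $25,475.14 − $8,491.71 → $16,983.43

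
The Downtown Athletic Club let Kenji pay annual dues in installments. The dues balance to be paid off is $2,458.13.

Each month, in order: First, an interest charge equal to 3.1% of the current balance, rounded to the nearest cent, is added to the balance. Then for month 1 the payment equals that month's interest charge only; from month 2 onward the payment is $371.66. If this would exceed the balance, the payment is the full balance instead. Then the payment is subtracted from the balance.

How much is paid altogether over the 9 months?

$2,870.96

# | Opening | Interest | Payment | End bal
1 | $2,458.13 | $76.20 | $76.20 | $2,458.13
2 | $2,458.13 | $76.20 | $371.66 | $2,162.67
3 | $2,162.67 | $67.04 | $371.66 | $1,858.05
4 | $1,858.05 | $57.60 | $371.66 | $1,543.99
5 | $1,543.99 | $47.86 | $371.66 | $1,220.19
6 | $1,220.19 | $37.83 | $371.66 | $886.36
7 | $886.36 | $27.48 | $371.66 | $542.18
8 | $542.18 | $16.81 | $371.66 | $187.33
9 | $187.33 | $5.81 | $193.14 | $0.00
Total paid: $2,870.96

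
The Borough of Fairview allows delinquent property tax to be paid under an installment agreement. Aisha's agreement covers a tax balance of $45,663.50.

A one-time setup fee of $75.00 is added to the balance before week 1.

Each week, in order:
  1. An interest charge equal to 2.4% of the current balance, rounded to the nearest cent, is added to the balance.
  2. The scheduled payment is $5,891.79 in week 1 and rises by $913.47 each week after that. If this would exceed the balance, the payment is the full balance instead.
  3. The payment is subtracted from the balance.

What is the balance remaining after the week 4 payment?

Week 1: opening $45,738.50; interest $1,097.72 → $46,836.22; payment $5,891.79; balance $40,944.43
Week 2: opening $40,944.43; interest $982.67 → $41,927.10; payment $6,805.26; balance $35,121.84
Week 3: opening $35,121.84; interest $842.92 → $35,964.76; payment $7,718.73; balance $28,246.03
Week 4: opening $28,246.03; interest $677.90 → $28,923.93; payment $8,632.20; balance $20,291.73

$20,291.73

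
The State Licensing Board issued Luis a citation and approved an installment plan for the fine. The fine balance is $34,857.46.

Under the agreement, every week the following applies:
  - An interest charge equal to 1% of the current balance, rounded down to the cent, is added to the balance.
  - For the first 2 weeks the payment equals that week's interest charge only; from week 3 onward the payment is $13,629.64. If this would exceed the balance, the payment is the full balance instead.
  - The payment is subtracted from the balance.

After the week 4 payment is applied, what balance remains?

Week 1: opening $34,857.46; interest $348.57 → $35,206.03; payment $348.57; balance $34,857.46
Week 2: opening $34,857.46; interest $348.57 → $35,206.03; payment $348.57; balance $34,857.46
Week 3: opening $34,857.46; interest $348.57 → $35,206.03; payment $13,629.64; balance $21,576.39
Week 4: opening $21,576.39; interest $215.76 → $21,792.15; payment $13,629.64; balance $8,162.51

$8,162.51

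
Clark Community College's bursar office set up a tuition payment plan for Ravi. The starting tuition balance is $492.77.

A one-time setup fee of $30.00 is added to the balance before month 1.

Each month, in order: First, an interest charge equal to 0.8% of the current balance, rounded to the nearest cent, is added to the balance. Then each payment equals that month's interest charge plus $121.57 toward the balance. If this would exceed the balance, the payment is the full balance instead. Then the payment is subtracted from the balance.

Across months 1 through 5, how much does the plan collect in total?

$533.95

Month 1: opening $522.77; interest $4.18 → $526.95; payment $125.75; balance $401.20
Month 2: opening $401.20; interest $3.21 → $404.41; payment $124.78; balance $279.63
Month 3: opening $279.63; interest $2.24 → $281.87; payment $123.81; balance $158.06
Month 4: opening $158.06; interest $1.26 → $159.32; payment $122.83; balance $36.49
Month 5: opening $36.49; interest $0.29 → $36.78; payment $36.78; balance $0.00
Total paid: $533.95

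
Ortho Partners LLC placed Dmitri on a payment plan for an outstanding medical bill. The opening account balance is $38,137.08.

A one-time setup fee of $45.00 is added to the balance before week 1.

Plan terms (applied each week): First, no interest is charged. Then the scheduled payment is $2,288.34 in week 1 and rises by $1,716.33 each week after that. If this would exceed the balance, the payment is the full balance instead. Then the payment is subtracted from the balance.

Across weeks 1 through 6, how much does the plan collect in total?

$38,182.08

Week 1: opening $38,182.08; payment $2,288.34; balance $35,893.74
Week 2: opening $35,893.74; payment $4,004.67; balance $31,889.07
Week 3: opening $31,889.07; payment $5,721.00; balance $26,168.07
Week 4: opening $26,168.07; payment $7,437.33; balance $18,730.74
Week 5: opening $18,730.74; payment $9,153.66; balance $9,577.08
Week 6: opening $9,577.08; payment $9,577.08; balance $0.00
Total paid: $38,182.08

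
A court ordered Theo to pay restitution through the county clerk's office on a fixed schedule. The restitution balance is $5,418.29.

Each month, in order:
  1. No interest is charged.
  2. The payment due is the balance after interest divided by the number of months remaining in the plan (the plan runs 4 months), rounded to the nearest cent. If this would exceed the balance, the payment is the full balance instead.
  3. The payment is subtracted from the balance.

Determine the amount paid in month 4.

$1,354.57

Month 1: opening $5,418.29; payment $1,354.57; balance $4,063.72
Month 2: opening $4,063.72; payment $1,354.57; balance $2,709.15
Month 3: opening $2,709.15; payment $1,354.58; balance $1,354.57
Month 4: opening $1,354.57; payment $1,354.57; balance $0.00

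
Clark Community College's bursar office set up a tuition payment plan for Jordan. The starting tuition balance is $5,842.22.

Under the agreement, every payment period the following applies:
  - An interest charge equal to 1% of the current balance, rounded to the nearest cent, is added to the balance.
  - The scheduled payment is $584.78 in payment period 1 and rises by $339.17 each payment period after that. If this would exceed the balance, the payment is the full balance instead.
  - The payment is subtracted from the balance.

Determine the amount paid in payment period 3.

$1,263.12

Payment period 1: $5,842.22 +$58.42 interest = $5,900.64; pay $584.78 → $5,315.86
Payment period 2: $5,315.86 +$53.16 interest = $5,369.02; pay $923.95 → $4,445.07
Payment period 3: $4,445.07 +$44.45 interest = $4,489.52; pay $1,263.12 → $3,226.40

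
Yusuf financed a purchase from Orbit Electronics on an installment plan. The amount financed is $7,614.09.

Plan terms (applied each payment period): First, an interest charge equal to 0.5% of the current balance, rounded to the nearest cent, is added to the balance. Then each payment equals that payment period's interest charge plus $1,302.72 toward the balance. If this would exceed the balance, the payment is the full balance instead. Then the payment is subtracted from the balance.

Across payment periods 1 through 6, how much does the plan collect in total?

$7,744.81

Payment period 1: opening $7,614.09; interest $38.07 → $7,652.16; payment $1,340.79; balance $6,311.37
Payment period 2: opening $6,311.37; interest $31.56 → $6,342.93; payment $1,334.28; balance $5,008.65
Payment period 3: opening $5,008.65; interest $25.04 → $5,033.69; payment $1,327.76; balance $3,705.93
Payment period 4: opening $3,705.93; interest $18.53 → $3,724.46; payment $1,321.25; balance $2,403.21
Payment period 5: opening $2,403.21; interest $12.02 → $2,415.23; payment $1,314.74; balance $1,100.49
Payment period 6: opening $1,100.49; interest $5.50 → $1,105.99; payment $1,105.99; balance $0.00
Total paid: $7,744.81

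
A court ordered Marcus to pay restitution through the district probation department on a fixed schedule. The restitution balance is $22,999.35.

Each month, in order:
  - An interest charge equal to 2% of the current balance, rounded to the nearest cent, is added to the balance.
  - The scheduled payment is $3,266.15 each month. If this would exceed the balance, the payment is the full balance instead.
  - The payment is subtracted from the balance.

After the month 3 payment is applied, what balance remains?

$14,411.37

Month 1: opening $22,999.35; interest $459.99 → $23,459.34; payment $3,266.15; balance $20,193.19
Month 2: opening $20,193.19; interest $403.86 → $20,597.05; payment $3,266.15; balance $17,330.90
Month 3: opening $17,330.90; interest $346.62 → $17,677.52; payment $3,266.15; balance $14,411.37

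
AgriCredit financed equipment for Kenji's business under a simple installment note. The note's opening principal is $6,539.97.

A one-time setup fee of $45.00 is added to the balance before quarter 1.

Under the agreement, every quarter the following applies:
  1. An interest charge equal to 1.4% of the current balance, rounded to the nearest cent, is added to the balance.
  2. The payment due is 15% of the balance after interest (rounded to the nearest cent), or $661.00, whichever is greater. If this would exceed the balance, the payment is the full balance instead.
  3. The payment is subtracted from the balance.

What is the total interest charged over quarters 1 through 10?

Quarter 1: $6,584.97 +$92.19 interest = $6,677.16; pay $1,001.57 → $5,675.59
Quarter 2: $5,675.59 +$79.46 interest = $5,755.05; pay $863.26 → $4,891.79
Quarter 3: $4,891.79 +$68.49 interest = $4,960.28; pay $744.04 → $4,216.24
Quarter 4: $4,216.24 +$59.03 interest = $4,275.27; pay $661.00 → $3,614.27
Quarter 5: $3,614.27 +$50.60 interest = $3,664.87; pay $661.00 → $3,003.87
Quarter 6: $3,003.87 +$42.05 interest = $3,045.92; pay $661.00 → $2,384.92
Quarter 7: $2,384.92 +$33.39 interest = $2,418.31; pay $661.00 → $1,757.31
Quarter 8: $1,757.31 +$24.60 interest = $1,781.91; pay $661.00 → $1,120.91
Quarter 9: $1,120.91 +$15.69 interest = $1,136.60; pay $661.00 → $475.60
Quarter 10: $475.60 +$6.66 interest = $482.26; pay $482.26 → $0.00
Total interest: $92.19 + $79.46 + $68.49 + $59.03 + $50.60 + $42.05 + $33.39 + $24.60 + $15.69 + $6.66 = $472.16

$472.16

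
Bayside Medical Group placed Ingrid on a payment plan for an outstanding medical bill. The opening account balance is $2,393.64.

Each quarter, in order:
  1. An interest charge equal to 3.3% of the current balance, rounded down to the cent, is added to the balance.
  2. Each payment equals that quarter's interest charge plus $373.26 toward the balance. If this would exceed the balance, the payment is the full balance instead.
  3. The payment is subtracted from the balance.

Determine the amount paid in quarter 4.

Quarter 1: $2,393.64 +$78.99 interest = $2,472.63; pay $452.25 → $2,020.38
Quarter 2: $2,020.38 +$66.67 interest = $2,087.05; pay $439.93 → $1,647.12
Quarter 3: $1,647.12 +$54.35 interest = $1,701.47; pay $427.61 → $1,273.86
Quarter 4: $1,273.86 +$42.03 interest = $1,315.89; pay $415.29 → $900.60

$415.29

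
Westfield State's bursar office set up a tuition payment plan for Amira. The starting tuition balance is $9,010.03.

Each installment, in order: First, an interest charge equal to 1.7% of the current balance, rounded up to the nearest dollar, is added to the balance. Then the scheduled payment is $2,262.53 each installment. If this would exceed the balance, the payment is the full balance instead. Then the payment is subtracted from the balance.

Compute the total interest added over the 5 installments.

$404.00

# | Opening | Interest | Payment | End bal
1 | $9,010.03 | $154.00 | $2,262.53 | $6,901.50
2 | $6,901.50 | $118.00 | $2,262.53 | $4,756.97
3 | $4,756.97 | $81.00 | $2,262.53 | $2,575.44
4 | $2,575.44 | $44.00 | $2,262.53 | $356.91
5 | $356.91 | $7.00 | $363.91 | $0.00
Total interest: $154.00 + $118.00 + $81.00 + $44.00 + $7.00 = $404.00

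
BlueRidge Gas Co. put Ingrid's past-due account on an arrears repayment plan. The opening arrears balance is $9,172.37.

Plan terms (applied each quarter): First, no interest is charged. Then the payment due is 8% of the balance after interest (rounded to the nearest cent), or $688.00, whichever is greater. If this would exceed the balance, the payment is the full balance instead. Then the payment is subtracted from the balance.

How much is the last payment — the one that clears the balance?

$182.58

Quarter 1: $9,172.37 − $733.79 → $8,438.58
Quarter 2: $8,438.58 − $688.00 → $7,750.58
Quarter 3: $7,750.58 − $688.00 → $7,062.58
Quarter 4: $7,062.58 − $688.00 → $6,374.58
Quarter 5: $6,374.58 − $688.00 → $5,686.58
Quarter 6: $5,686.58 − $688.00 → $4,998.58
Quarter 7: $4,998.58 − $688.00 → $4,310.58
Quarter 8: $4,310.58 − $688.00 → $3,622.58
Quarter 9: $3,622.58 − $688.00 → $2,934.58
Quarter 10: $2,934.58 − $688.00 → $2,246.58
Quarter 11: $2,246.58 − $688.00 → $1,558.58
Quarter 12: $1,558.58 − $688.00 → $870.58
Quarter 13: $870.58 − $688.00 → $182.58
Quarter 14: $182.58 − $182.58 → $0.00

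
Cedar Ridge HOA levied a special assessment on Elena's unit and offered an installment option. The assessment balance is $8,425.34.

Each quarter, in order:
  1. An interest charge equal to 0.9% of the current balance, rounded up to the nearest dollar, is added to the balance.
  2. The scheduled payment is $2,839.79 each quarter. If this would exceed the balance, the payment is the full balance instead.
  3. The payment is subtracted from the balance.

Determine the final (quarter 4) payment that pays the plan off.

Quarter 1: $8,425.34 +$76.00 interest = $8,501.34; pay $2,839.79 → $5,661.55
Quarter 2: $5,661.55 +$51.00 interest = $5,712.55; pay $2,839.79 → $2,872.76
Quarter 3: $2,872.76 +$26.00 interest = $2,898.76; pay $2,839.79 → $58.97
Quarter 4: $58.97 +$1.00 interest = $59.97; pay $59.97 → $0.00

$59.97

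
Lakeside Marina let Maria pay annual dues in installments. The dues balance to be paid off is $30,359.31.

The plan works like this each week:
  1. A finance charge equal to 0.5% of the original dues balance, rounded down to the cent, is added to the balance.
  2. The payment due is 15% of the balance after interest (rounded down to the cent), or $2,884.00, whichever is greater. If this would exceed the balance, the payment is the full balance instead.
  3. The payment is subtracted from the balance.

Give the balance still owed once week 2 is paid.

Week 1: opening $30,359.31; interest $151.79 → $30,511.10; payment $4,576.66; balance $25,934.44
Week 2: opening $25,934.44; interest $151.79 → $26,086.23; payment $3,912.93; balance $22,173.30

$22,173.30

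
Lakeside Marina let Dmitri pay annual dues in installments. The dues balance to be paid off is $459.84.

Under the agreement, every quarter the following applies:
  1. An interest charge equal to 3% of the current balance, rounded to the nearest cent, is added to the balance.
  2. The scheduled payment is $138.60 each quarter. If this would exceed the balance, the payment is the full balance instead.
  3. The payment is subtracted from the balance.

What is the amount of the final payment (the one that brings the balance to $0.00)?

Quarter 1: opening $459.84; interest $13.80 → $473.64; payment $138.60; balance $335.04
Quarter 2: opening $335.04; interest $10.05 → $345.09; payment $138.60; balance $206.49
Quarter 3: opening $206.49; interest $6.19 → $212.68; payment $138.60; balance $74.08
Quarter 4: opening $74.08; interest $2.22 → $76.30; payment $76.30; balance $0.00

$76.30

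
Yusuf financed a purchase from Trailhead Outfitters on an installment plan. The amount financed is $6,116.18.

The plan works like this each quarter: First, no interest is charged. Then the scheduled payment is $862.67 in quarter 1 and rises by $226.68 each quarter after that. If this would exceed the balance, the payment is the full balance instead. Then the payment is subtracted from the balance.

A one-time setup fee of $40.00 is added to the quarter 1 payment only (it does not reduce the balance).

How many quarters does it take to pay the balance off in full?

Quarter 1: opening $6,116.18; payment $862.67 (+ $40.00 fee); balance $5,253.51
Quarter 2: opening $5,253.51; payment $1,089.35; balance $4,164.16
Quarter 3: opening $4,164.16; payment $1,316.03; balance $2,848.13
Quarter 4: opening $2,848.13; payment $1,542.71; balance $1,305.42
Quarter 5: opening $1,305.42; payment $1,305.42; balance $0.00
Balance reaches $0.00 in quarter 5.

5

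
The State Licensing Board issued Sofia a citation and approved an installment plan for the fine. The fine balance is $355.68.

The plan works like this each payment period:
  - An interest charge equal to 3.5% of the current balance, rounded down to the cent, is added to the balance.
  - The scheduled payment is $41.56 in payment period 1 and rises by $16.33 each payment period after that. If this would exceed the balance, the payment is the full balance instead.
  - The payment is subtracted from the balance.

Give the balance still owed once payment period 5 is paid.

Payment period 1: $355.68 +$12.44 interest = $368.12; pay $41.56 → $326.56
Payment period 2: $326.56 +$11.42 interest = $337.98; pay $57.89 → $280.09
Payment period 3: $280.09 +$9.80 interest = $289.89; pay $74.22 → $215.67
Payment period 4: $215.67 +$7.54 interest = $223.21; pay $90.55 → $132.66
Payment period 5: $132.66 +$4.64 interest = $137.30; pay $106.88 → $30.42

$30.42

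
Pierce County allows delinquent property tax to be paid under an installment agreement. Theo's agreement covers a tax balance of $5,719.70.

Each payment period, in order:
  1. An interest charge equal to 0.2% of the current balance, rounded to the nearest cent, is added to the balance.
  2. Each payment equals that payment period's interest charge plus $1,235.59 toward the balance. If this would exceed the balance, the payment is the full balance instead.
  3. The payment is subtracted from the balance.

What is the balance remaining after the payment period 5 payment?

$0.00

Payment period 1: opening $5,719.70; interest $11.44 → $5,731.14; payment $1,247.03; balance $4,484.11
Payment period 2: opening $4,484.11; interest $8.97 → $4,493.08; payment $1,244.56; balance $3,248.52
Payment period 3: opening $3,248.52; interest $6.50 → $3,255.02; payment $1,242.09; balance $2,012.93
Payment period 4: opening $2,012.93; interest $4.03 → $2,016.96; payment $1,239.62; balance $777.34
Payment period 5: opening $777.34; interest $1.55 → $778.89; payment $778.89; balance $0.00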